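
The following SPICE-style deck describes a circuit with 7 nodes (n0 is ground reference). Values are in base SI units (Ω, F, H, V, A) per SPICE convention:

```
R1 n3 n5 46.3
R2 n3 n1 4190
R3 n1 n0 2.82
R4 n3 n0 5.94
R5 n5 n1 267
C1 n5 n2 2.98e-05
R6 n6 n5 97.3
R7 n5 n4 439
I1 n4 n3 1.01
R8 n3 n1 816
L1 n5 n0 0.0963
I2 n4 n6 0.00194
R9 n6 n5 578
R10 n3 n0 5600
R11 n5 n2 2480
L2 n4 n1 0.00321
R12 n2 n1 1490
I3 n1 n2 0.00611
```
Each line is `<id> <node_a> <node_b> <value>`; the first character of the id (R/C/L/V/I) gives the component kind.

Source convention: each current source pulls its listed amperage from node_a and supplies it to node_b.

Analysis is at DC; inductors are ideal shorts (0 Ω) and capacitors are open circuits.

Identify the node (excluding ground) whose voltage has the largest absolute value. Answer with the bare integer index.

3

MNA unknowns: 6 node voltages V₁..V_6 plus 2 source currents (L1, L2)
R1: Y=0.02160 on G[3,5]
R2: Y=0.0002387 on G[3,1]
R3: Y=0.3546 on G[1,0]
R4: Y=0.1684 on G[3,0]
R5: Y=0.003745 on G[5,1]
C1: Y=0.000 on G[5,2]
R6: Y=0.01028 on G[6,5]
R7: Y=0.002278 on G[5,4]
I1: z[4]−=1.01, z[3]+=1.01
R8: Y=0.001225 on G[3,1]
L1: row V5−V0=0, i_L1 at 5,0
I2: z[4]−=0.00194, z[6]+=0.00194
R9: Y=0.001730 on G[6,5]
R10: Y=0.0001786 on G[3,0]
R11: Y=0.0004032 on G[5,2]
L2: row V4−V1=0, i_L2 at 4,1
R12: Y=0.0006711 on G[2,1]
I3: z[1]−=0.00611, z[2]+=0.00611
solve → V1=-2.778, V2=3.952, V3=5.250, V4=-2.778, V5=0.000, V6=0.1616
aux → i_L1=0.1002, i_L2=-1.006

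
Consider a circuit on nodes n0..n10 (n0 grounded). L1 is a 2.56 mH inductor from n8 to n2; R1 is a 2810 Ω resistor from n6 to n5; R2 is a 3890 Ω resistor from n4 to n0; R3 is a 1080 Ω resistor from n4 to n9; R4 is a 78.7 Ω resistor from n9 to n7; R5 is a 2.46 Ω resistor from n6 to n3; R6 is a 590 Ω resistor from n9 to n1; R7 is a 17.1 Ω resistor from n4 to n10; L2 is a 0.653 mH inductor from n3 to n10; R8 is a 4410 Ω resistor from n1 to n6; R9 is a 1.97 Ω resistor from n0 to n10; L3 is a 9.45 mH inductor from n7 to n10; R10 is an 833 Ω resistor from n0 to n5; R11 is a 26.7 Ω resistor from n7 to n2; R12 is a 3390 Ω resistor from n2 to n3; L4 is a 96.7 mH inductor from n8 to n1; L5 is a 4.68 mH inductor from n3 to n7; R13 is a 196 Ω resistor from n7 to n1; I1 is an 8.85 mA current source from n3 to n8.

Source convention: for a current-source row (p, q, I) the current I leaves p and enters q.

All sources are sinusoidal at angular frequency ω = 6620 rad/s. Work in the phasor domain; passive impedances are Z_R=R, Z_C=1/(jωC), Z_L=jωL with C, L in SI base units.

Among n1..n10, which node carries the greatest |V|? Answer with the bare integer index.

Apply KCL at each of the 10 non-ground nodes and solve the resulting linear system.
Node n1: branches {R6, R8, L4, R13} → V_1 = 0.05033+0.1245j
Node n2: branches {L1, R11, R12} → V_2 = 0.2311+0.1793j
Node n3: branches {R5, L2, R12, L5, I1} → V_3 = 0.0002640-0.01202j
Node n4: branches {R2, R3, R7} → V_4 = 0.0001502+0.002453j
Node n5: branches {R1, R10} → V_5 = 6.670e-05-0.002730j
Node n6: branches {R1, R5, R8} → V_6 = 0.0002917-0.01194j
Node n7: branches {R4, L3, R11, L5, R13} → V_7 = 0.004967+0.1735j
Node n8: branches {L1, L4, I1} → V_8 = 0.2265+0.3240j
Node n9: branches {R3, R4, R6} → V_9 = 0.009692+0.1578j
Node n10: branches {R7, L2, R9, L3} → V_10 = -2.338e-07+5.213e-06j

8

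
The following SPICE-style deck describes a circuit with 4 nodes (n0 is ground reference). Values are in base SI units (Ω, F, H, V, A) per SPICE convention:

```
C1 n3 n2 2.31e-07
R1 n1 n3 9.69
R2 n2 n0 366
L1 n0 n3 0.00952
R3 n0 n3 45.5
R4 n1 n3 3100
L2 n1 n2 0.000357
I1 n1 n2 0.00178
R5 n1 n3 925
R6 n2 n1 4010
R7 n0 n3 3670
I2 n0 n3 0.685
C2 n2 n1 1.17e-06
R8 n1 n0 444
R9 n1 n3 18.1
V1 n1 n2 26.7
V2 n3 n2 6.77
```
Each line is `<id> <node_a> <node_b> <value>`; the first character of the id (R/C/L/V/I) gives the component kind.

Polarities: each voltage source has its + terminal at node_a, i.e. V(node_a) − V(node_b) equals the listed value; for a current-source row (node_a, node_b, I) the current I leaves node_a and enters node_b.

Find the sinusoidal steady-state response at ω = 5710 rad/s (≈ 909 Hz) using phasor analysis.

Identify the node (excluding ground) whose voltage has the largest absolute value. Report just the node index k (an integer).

1

Element admittances at ω=5710 rad/s:
  Y(C1) = 0.000+0.001319j S between n3,n2
  Y(R1) = 0.1032+0.000j S between n1,n3
  Y(R2) = 0.002732+0.000j S between n2,n0
  Y(L1) = 0.000-0.01840j S between n0,n3
  Y(R3) = 0.02198+0.000j S between n0,n3
  Y(R4) = 0.0003226+0.000j S between n1,n3
  Y(L2) = 0.000-0.4906j S between n1,n2
  I1: injects 0.00178 A into n2 (from n1)
  Y(R5) = 0.001081+0.000j S between n1,n3
  Y(R6) = 0.0002494+0.000j S between n2,n1
  Y(R7) = 0.0002725+0.000j S between n0,n3
  I2: injects 0.685 A into n3 (from n0)
  Y(C2) = 0.000+0.006681j S between n2,n1
  Y(R8) = 0.002252+0.000j S between n1,n0
  Y(R9) = 0.05525+0.000j S between n1,n3
  V1: constraint V(n1)−V(n2) = 26.7
  V2: constraint V(n3)−V(n2) = 6.77
Assemble and solve the 5×5 MNA system:
  V(n1)=36.54+11.22j  V(n2)=9.836+11.22j  V(n3)=16.61+11.22j
  i(V1)=-3.277+12.89j  i(V2)=3.295+0.04698j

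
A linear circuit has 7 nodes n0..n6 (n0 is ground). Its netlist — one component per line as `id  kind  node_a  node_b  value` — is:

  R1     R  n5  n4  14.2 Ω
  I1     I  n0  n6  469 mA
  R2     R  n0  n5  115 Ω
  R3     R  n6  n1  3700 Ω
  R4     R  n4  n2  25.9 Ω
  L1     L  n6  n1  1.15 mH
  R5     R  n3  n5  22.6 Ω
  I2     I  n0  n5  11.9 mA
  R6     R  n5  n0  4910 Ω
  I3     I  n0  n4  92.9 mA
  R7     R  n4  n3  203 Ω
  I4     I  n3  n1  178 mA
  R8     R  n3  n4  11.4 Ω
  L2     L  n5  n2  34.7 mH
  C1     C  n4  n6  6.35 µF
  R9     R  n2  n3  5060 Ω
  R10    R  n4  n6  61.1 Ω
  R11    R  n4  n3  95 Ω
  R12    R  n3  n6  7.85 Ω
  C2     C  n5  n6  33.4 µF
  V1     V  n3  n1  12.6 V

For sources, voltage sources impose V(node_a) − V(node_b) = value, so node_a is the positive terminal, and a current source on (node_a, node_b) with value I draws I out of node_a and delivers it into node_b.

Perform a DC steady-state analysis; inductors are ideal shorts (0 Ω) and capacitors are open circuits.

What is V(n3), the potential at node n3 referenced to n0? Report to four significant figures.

Element admittances at DC:
  Y(R1) = 0.07042 S between n5,n4
  I1: injects 0.469 A into n6 (from n0)
  Y(R2) = 0.008696 S between n0,n5
  Y(R3) = 0.0002703 S between n6,n1
  Y(R4) = 0.03861 S between n4,n2
  L1: short n6↔n1 (DC inductor)
  Y(R5) = 0.04425 S between n3,n5
  I2: injects 0.0119 A into n5 (from n0)
  Y(R6) = 0.0002037 S between n5,n0
  I3: injects 0.0929 A into n4 (from n0)
  Y(R7) = 0.004926 S between n4,n3
  I4: injects 0.178 A into n1 (from n3)
  Y(R8) = 0.08772 S between n3,n4
  L2: short n5↔n2 (DC inductor)
  Y(C1) = 0.000 S between n4,n6
  Y(R9) = 0.0001976 S between n2,n3
  Y(R10) = 0.01637 S between n4,n6
  Y(R11) = 0.01053 S between n4,n3
  Y(R12) = 0.1274 S between n3,n6
  Y(C2) = 0.000 S between n5,n6
  V1: constraint V(n3)−V(n1) = 12.6
Assemble and solve the 9×9 MNA system:
  V(n1)=57.95  V(n2)=64.48  V(n3)=70.55  V(n4)=67.16  V(n5)=64.48  V(n6)=57.95
  i(L1)=2.225  i(L2)=-0.1046  i(V1)=-2.403

70.55 V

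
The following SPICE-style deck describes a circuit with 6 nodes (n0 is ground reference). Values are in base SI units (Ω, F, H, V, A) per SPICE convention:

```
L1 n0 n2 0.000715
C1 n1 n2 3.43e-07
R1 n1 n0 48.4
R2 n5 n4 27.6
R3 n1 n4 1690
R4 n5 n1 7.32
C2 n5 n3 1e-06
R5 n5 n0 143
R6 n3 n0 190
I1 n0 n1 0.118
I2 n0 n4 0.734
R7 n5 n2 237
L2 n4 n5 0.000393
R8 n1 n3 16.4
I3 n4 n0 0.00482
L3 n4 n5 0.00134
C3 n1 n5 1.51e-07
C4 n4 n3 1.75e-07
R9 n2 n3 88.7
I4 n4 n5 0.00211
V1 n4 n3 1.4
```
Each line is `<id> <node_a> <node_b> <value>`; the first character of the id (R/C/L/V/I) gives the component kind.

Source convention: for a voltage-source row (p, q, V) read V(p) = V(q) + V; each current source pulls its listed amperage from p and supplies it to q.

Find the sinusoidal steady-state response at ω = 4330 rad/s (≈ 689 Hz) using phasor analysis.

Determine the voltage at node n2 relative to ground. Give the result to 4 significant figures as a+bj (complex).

-0.03394+0.8521j V

MNA unknowns: 5 node voltages V₁..V_5 plus 1 source current (V1)
L1: Y=0.000-0.3230j on G[0,2]
C1: Y=0.000+0.001485j on G[1,2]
R1: Y=0.02066+0.000j on G[1,0]
R2: Y=0.03623+0.000j on G[5,4]
R3: Y=0.0005917+0.000j on G[1,4]
R4: Y=0.1366+0.000j on G[5,1]
C2: Y=0.000+0.004330j on G[5,3]
R5: Y=0.006993+0.000j on G[5,0]
R6: Y=0.005263+0.000j on G[3,0]
I1: z[0]−=0.118, z[1]+=0.118
I2: z[0]−=0.734, z[4]+=0.734
R7: Y=0.004219+0.000j on G[5,2]
L2: Y=0.000-0.5877j on G[4,5]
R8: Y=0.06098+0.000j on G[1,3]
I3: z[4]−=0.00482, z[0]+=0.00482
L3: Y=0.000-0.1723j on G[4,5]
C3: Y=0.000+0.0006538j on G[1,5]
C4: Y=0.000+0.0007577j on G[4,3]
R9: Y=0.01127+0.000j on G[2,3]
I4: z[4]−=0.00211, z[5]+=0.00211
V1: row V4−V3=1.4, i_V1 at 4,3
solve → V1=17.00-0.3883j, V2=-0.03394+0.8521j, V3=17.24+0.08008j, V4=18.64+0.08008j, V5=18.60-0.4807j
aux → i_V1=0.2982+0.01336j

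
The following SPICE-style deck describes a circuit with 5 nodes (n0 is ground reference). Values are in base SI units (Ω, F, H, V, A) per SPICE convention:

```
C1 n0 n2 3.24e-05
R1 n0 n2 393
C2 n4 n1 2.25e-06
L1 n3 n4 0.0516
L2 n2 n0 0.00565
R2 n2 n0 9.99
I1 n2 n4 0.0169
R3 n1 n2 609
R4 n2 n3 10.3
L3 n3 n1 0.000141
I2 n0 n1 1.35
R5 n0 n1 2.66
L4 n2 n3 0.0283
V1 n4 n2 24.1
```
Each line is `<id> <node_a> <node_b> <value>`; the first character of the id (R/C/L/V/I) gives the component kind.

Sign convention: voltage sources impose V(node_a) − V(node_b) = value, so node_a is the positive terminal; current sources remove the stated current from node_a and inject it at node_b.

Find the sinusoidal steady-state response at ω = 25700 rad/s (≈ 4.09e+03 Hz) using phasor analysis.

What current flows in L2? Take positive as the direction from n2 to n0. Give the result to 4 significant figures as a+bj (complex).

-0.003265+0.007940j A

Element admittances at ω=25700 rad/s:
  Y(C1) = 0.000+0.8327j S between n0,n2
  Y(R1) = 0.002545+0.000j S between n0,n2
  Y(C2) = 0.000+0.05783j S between n4,n1
  Y(L1) = 0.000-0.0007541j S between n3,n4
  Y(L2) = 0.000-0.006887j S between n2,n0
  Y(R2) = 0.1001+0.000j S between n2,n0
  I1: injects 0.0169 A into n4 (from n2)
  Y(R3) = 0.001642+0.000j S between n1,n2
  Y(R4) = 0.09709+0.000j S between n2,n3
  Y(L3) = 0.000-0.2760j S between n3,n1
  I2: injects 1.35 A into n1 (from n0)
  Y(R5) = 0.3759+0.000j S between n0,n1
  Y(L4) = 0.000-0.001375j S between n2,n3
  V1: constraint V(n4)−V(n2) = 24.1
Assemble and solve the 5×5 MNA system:
  V(n1)=2.864+2.662j  V(n2)=-1.153-0.4741j  V(n3)=3.427+1.039j  V(n4)=22.95-0.4741j
  i(V1)=-0.1633-1.147j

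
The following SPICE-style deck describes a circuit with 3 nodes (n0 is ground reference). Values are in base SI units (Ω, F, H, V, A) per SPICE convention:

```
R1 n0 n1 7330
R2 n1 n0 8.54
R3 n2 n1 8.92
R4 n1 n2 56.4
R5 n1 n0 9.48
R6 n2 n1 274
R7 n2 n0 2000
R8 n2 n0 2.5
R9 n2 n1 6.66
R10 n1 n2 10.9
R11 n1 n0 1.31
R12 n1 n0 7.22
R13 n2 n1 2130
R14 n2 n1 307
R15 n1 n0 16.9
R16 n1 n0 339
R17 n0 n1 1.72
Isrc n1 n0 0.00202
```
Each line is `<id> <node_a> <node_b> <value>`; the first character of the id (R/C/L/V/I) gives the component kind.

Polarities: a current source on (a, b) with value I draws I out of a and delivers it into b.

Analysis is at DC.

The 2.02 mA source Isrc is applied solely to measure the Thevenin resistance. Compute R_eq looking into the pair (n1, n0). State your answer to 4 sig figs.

Apply KCL at each of the 2 non-ground nodes and solve the resulting linear system.
Node n1: branches {R1, R2, R3, R4, R5, R6, R9, R10, R11, R12, R13, R14, R15, R16, R17, Isrc} → V_1 = -0.001029
Node n2: branches {R3, R4, R6, R7, R8, R9, R10, R13, R14} → V_2 = -0.0005004

R_eq = 0.5095 Ω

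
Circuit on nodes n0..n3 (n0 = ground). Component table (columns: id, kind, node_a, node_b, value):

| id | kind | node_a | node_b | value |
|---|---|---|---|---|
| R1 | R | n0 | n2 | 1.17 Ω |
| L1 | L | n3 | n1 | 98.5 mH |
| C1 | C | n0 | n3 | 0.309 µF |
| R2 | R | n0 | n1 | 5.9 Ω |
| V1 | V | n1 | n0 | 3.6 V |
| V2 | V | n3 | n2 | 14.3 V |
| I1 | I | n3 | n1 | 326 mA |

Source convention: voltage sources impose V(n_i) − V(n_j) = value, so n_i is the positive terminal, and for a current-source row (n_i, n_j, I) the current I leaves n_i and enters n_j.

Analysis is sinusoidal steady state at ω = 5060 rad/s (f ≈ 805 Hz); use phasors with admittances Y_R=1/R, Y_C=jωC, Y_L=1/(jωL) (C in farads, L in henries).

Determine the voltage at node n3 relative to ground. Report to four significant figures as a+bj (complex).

Element admittances at ω=5060 rad/s:
  Y(R1) = 0.8547+0.000j S between n0,n2
  Y(L1) = 0.000-0.002006j S between n3,n1
  Y(C1) = 0.000+0.001564j S between n0,n3
  Y(R2) = 0.1695+0.000j S between n0,n1
  V1: constraint V(n1)−V(n0) = 3.6
  V2: constraint V(n3)−V(n2) = 14.3
  I1: injects 0.326 A into n1 (from n3)
Assemble and solve the 5×5 MNA system:
  V(n1)=3.600+0.000j  V(n2)=-0.3814-0.001239j  V(n3)=13.92-0.001239j
  i(V1)=-0.2842-0.02070j  i(V2)=-0.3260-0.001059j

13.92-0.001239j V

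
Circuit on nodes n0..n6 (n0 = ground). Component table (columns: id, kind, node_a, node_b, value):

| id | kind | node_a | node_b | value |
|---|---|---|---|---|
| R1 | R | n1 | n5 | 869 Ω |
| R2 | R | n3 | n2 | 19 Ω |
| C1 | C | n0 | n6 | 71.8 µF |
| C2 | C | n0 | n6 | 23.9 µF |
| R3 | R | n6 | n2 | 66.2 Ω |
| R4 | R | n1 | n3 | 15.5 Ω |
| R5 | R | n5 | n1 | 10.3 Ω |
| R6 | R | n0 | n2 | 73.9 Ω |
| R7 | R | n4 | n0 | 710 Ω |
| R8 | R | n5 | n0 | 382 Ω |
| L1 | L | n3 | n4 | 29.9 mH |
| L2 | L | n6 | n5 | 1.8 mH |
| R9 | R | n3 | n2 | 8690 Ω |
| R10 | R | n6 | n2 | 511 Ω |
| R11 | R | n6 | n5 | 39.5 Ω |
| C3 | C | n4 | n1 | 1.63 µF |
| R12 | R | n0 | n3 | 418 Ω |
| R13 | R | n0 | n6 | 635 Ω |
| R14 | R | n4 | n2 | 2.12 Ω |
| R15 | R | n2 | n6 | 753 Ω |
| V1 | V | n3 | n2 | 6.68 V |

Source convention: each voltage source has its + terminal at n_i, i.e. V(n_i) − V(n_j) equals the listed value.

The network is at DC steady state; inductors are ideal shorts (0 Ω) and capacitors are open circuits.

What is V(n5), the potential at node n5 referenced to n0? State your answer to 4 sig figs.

MNA unknowns: 6 node voltages V₁..V_6 plus 3 source currents (L1, L2, V1)
R1: Y=0.001151 on G[1,5]
R2: Y=0.05263 on G[3,2]
C1: Y=0.000 on G[0,6]
C2: Y=0.000 on G[0,6]
R3: Y=0.01511 on G[6,2]
R4: Y=0.06452 on G[1,3]
R5: Y=0.09709 on G[5,1]
R6: Y=0.01353 on G[0,2]
R7: Y=0.001408 on G[4,0]
R8: Y=0.002618 on G[5,0]
L1: row V3−V4=0, i_L1 at 3,4
L2: row V6−V5=0, i_L2 at 6,5
R9: Y=0.0001151 on G[3,2]
R10: Y=0.001957 on G[6,2]
R11: Y=0.02532 on G[6,5]
C3: Y=0.000 on G[4,1]
R12: Y=0.002392 on G[0,3]
R13: Y=0.001575 on G[0,6]
R14: Y=0.4717 on G[4,2]
R15: Y=0.001328 on G[2,6]
V1: row V3−V2=6.68, i_V1 at 3,2
solve → V1=3.254, V2=-2.030, V3=4.650, V4=4.650, V5=2.336, V6=2.336
aux → i_L1=3.157, i_L2=-0.08398, i_V1=-3.611

2.336 V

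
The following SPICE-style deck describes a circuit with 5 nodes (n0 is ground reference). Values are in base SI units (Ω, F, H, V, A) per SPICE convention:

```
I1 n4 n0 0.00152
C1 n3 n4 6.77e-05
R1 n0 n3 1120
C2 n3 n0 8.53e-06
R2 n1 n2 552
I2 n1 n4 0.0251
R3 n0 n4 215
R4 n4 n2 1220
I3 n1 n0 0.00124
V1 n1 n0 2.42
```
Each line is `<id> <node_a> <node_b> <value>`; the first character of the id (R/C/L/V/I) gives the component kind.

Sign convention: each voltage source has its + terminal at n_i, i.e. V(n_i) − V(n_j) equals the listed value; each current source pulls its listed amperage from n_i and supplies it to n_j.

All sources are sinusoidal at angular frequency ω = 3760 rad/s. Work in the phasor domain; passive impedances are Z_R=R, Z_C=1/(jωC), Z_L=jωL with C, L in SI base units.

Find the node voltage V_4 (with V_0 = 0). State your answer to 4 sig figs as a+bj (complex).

Apply KCL at each of the 4 non-ground nodes and solve the resulting linear system.
Node n1: branches {R2, I2, I3, V1} → V_1 = 2.420+0.000j
Node n2: branches {R2, R4} → V_2 = 1.720-0.2615j
Node n3: branches {C1, R1, C2} → V_3 = 0.1572-0.7450j
Node n4: branches {I1, C1, I2, R3, R4} → V_4 = 0.1744-0.8395j
Source currents: i(V1)=-0.02761-0.0004737j

0.1744-0.8395j V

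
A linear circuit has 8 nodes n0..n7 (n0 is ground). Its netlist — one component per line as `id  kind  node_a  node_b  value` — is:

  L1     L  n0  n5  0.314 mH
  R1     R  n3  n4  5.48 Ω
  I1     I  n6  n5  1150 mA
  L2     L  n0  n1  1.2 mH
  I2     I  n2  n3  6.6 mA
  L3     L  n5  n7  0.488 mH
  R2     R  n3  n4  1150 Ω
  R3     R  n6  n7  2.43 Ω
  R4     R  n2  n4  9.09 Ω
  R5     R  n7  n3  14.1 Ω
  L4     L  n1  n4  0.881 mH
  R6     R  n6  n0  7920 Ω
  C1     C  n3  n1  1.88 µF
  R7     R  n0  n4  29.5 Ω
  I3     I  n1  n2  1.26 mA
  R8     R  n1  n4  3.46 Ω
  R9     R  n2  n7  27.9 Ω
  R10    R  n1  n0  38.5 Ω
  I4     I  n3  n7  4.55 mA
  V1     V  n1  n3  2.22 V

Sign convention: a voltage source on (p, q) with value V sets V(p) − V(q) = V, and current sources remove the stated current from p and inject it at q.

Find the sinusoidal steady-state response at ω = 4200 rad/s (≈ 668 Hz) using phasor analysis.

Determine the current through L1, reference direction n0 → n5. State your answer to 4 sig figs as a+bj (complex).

Apply KCL at each of the 7 non-ground nodes and solve the resulting linear system.
Node n1: branches {L2, L4, C1, I3, R8, R10, V1} → V_1 = 0.9476-0.1168j
Node n2: branches {I2, R4, I3, R9} → V_2 = -0.01266-1.019j
Node n3: branches {R1, I2, R2, R5, C1, I4, V1} → V_3 = -1.272-0.1168j
Node n4: branches {R1, R2, R4, L4, R7, R8} → V_4 = 0.2630-0.5715j
Node n5: branches {L1, I1, L3} → V_5 = -0.2779-0.01308j
Node n6: branches {I1, R3, R6} → V_6 = -3.503-2.390j
Node n7: branches {L3, R3, R5, R9, I4} → V_7 = -0.7098-2.390j
Source currents: i(V1)=-0.3235+0.2271j

0.009918-0.2107j A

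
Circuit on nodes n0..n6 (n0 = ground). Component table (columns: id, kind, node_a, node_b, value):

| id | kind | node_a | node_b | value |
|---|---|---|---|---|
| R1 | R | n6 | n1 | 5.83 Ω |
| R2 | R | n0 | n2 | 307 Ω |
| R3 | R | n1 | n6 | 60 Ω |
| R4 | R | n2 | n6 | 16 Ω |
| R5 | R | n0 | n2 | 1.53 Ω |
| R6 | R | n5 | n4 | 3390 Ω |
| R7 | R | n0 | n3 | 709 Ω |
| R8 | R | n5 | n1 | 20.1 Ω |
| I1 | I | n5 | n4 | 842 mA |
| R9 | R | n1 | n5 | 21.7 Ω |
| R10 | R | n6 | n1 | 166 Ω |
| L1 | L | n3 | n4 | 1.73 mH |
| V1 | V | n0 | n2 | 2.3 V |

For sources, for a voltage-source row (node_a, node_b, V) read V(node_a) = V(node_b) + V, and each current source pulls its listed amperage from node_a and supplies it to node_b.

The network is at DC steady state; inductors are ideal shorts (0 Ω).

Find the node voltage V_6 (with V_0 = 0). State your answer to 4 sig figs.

-13.35 V

Element admittances at DC:
  Y(R1) = 0.1715 S between n6,n1
  Y(R2) = 0.003257 S between n0,n2
  Y(R3) = 0.01667 S between n1,n6
  Y(R4) = 0.06250 S between n2,n6
  Y(R5) = 0.6536 S between n0,n2
  Y(R6) = 0.0002950 S between n5,n4
  Y(R7) = 0.001410 S between n0,n3
  Y(R8) = 0.04975 S between n5,n1
  I1: injects 0.842 A into n4 (from n5)
  Y(R9) = 0.04608 S between n1,n5
  Y(R10) = 0.006024 S between n6,n1
  L1: short n3↔n4 (DC inductor)
  V1: constraint V(n0)−V(n2) = 2.3
Assemble and solve the 8×8 MNA system:
  V(n1)=-16.90  V(n2)=-2.300  V(n3)=489.5  V(n4)=489.5  V(n5)=-24.11  V(n6)=-13.35
  i(L1)=-0.6905  i(V1)=-0.8203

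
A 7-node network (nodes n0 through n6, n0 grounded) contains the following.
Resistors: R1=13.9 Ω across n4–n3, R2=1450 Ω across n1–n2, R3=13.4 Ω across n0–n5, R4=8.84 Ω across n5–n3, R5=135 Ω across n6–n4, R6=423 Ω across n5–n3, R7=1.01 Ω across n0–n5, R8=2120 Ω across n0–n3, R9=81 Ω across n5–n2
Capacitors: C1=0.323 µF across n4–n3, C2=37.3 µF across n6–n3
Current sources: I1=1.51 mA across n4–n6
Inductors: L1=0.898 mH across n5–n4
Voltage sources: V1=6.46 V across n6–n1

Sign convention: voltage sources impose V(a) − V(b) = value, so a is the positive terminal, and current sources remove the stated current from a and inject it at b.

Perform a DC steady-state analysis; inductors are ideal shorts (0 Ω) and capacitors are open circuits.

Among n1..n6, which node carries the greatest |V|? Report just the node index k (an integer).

Element admittances at DC:
  Y(R1) = 0.07194 S between n4,n3
  Y(C1) = 0.000 S between n4,n3
  Y(R2) = 0.0006897 S between n1,n2
  Y(C2) = 0.000 S between n6,n3
  I1: injects 0.00151 A into n6 (from n4)
  Y(R3) = 0.07463 S between n0,n5
  Y(R4) = 0.1131 S between n5,n3
  Y(R5) = 0.007407 S between n6,n4
  L1: short n5↔n4 (DC inductor)
  Y(R6) = 0.002364 S between n5,n3
  Y(R7) = 0.9901 S between n0,n5
  Y(R8) = 0.0004717 S between n0,n3
  Y(R9) = 0.01235 S between n5,n2
  V1: constraint V(n6)−V(n1) = 6.46
Assemble and solve the 8×8 MNA system:
  V(n1)=-5.749  V(n2)=-0.3042  V(n3)=0.000  V(n4)=0.000  V(n5)=0.000  V(n6)=0.7108
  i(L1)=-0.003755  i(V1)=-0.003755

1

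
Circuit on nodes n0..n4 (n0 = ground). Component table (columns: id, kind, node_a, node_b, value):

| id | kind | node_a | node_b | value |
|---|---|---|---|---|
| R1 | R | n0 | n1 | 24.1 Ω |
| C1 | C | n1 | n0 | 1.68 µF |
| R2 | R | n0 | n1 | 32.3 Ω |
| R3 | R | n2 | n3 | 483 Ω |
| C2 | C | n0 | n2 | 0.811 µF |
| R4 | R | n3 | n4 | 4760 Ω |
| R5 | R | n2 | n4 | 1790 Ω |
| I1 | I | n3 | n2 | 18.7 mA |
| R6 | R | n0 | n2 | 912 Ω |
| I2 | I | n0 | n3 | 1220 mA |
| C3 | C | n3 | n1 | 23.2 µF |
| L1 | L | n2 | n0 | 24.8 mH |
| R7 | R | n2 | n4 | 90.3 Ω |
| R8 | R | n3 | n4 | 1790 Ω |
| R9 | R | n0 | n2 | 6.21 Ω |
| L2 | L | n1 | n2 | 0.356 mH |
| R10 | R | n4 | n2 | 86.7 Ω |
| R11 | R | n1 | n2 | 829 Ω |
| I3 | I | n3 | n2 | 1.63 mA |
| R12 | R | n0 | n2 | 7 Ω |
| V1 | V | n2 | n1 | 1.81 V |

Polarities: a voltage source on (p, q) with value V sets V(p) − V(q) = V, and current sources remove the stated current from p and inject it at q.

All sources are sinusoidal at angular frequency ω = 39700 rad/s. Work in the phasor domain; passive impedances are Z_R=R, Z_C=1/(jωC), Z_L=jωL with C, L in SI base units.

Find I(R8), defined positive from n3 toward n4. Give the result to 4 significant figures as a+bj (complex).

-0.0009765-0.0007073j A

MNA unknowns: 4 node voltages V₁..V_4 plus 1 source current (V1)
R1: Y=0.04149+0.000j on G[0,1]
C1: Y=0.000+0.06670j on G[1,0]
R2: Y=0.03096+0.000j on G[0,1]
R3: Y=0.002070+0.000j on G[2,3]
C2: Y=0.000+0.03220j on G[0,2]
R4: Y=0.0002101+0.000j on G[3,4]
R5: Y=0.0005587+0.000j on G[2,4]
I1: z[3]−=0.0187, z[2]+=0.0187
R6: Y=0.001096+0.000j on G[0,2]
I2: z[0]−=1.22, z[3]+=1.22
C3: Y=0.000+0.9210j on G[3,1]
L1: Y=0.000-0.001016j on G[2,0]
R7: Y=0.01107+0.000j on G[2,4]
R8: Y=0.0005587+0.000j on G[3,4]
R9: Y=0.1610+0.000j on G[0,2]
L2: Y=0.000-0.07076j on G[1,2]
R10: Y=0.01153+0.000j on G[4,2]
R11: Y=0.001206+0.000j on G[1,2]
I3: z[3]−=0.00163, z[2]+=0.00163
R12: Y=0.1429+0.000j on G[0,2]
V1: row V2−V1=1.81, i_V1 at 2,1
solve → V1=1.622-0.5701j, V2=3.432-0.5701j, V3=1.626-1.878j, V4=3.374-0.6121j
aux → i_V1=-1.051+0.1913j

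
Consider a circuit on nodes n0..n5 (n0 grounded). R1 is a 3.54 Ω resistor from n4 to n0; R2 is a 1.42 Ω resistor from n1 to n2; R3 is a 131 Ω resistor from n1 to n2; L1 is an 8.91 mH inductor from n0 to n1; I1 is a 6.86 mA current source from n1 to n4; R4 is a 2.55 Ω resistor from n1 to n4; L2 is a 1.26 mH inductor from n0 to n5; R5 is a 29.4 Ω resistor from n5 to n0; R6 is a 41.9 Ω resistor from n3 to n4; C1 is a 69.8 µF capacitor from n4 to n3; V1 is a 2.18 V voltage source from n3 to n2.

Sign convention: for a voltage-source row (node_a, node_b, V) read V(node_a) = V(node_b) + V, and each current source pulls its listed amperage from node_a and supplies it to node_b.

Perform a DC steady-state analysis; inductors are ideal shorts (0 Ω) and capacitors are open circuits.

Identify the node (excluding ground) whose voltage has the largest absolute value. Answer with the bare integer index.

3

MNA unknowns: 5 node voltages V₁..V_5 plus 3 source currents (L1, L2, V1)
R1: Y=0.2825 on G[4,0]
R2: Y=0.7042 on G[1,2]
R3: Y=0.007634 on G[1,2]
L1: row V0−V1=0, i_L1 at 0,1
I1: z[1]−=0.00686, z[4]+=0.00686
R4: Y=0.3922 on G[1,4]
L2: row V0−V5=0, i_L2 at 0,5
R5: Y=0.03401 on G[5,0]
R6: Y=0.02387 on G[3,4]
C1: Y=0.000 on G[4,3]
V1: row V3−V2=2.18, i_V1 at 3,2
solve → V1=0.000, V2=-0.06806, V3=2.112, V4=0.08198, V5=0.000
aux → i_L1=0.02316, i_L2=0.000, i_V1=-0.04845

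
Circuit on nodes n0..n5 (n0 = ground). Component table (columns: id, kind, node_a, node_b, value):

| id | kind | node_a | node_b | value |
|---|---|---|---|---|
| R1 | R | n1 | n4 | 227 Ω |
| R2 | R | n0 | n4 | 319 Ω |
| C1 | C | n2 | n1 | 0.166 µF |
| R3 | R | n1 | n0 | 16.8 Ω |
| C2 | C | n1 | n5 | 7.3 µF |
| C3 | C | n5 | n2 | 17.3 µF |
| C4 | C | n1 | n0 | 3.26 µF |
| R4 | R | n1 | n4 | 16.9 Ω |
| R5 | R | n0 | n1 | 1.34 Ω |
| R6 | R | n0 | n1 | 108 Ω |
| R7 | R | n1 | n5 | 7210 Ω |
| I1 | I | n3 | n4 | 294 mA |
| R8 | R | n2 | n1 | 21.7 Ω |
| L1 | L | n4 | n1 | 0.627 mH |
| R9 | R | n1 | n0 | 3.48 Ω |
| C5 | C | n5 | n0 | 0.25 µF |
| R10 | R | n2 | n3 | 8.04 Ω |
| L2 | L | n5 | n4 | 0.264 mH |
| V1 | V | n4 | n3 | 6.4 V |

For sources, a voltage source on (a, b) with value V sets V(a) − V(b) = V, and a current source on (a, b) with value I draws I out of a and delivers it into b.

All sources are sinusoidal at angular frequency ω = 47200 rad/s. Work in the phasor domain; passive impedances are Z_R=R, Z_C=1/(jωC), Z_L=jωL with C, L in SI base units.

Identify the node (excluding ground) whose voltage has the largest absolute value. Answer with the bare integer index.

3

MNA unknowns: 5 node voltages V₁..V_5 plus 1 source current (V1)
R1: Y=0.004405+0.000j on G[1,4]
R2: Y=0.003135+0.000j on G[0,4]
C1: Y=0.000+0.007835j on G[2,1]
R3: Y=0.05952+0.000j on G[1,0]
C2: Y=0.000+0.3446j on G[1,5]
C3: Y=0.000+0.8166j on G[5,2]
C4: Y=0.000+0.1539j on G[1,0]
R4: Y=0.05917+0.000j on G[1,4]
R5: Y=0.7463+0.000j on G[0,1]
R6: Y=0.009259+0.000j on G[0,1]
R7: Y=0.0001387+0.000j on G[1,5]
I1: z[3]−=0.294, z[4]+=0.294
R8: Y=0.04608+0.000j on G[2,1]
L1: Y=0.000-0.03379j on G[4,1]
R9: Y=0.2874+0.000j on G[1,0]
C5: Y=0.000+0.01180j on G[5,0]
R10: Y=0.1244+0.000j on G[2,3]
L2: Y=0.000-0.08025j on G[5,4]
V1: row V4−V3=6.4, i_V1 at 4,3
solve → V1=-0.0007785-0.003247j, V2=-0.2282+1.199j, V3=-3.632+2.588j, V4=2.768+2.588j, V5=-0.3741+0.7049j
aux → i_V1=-0.1294+0.1728j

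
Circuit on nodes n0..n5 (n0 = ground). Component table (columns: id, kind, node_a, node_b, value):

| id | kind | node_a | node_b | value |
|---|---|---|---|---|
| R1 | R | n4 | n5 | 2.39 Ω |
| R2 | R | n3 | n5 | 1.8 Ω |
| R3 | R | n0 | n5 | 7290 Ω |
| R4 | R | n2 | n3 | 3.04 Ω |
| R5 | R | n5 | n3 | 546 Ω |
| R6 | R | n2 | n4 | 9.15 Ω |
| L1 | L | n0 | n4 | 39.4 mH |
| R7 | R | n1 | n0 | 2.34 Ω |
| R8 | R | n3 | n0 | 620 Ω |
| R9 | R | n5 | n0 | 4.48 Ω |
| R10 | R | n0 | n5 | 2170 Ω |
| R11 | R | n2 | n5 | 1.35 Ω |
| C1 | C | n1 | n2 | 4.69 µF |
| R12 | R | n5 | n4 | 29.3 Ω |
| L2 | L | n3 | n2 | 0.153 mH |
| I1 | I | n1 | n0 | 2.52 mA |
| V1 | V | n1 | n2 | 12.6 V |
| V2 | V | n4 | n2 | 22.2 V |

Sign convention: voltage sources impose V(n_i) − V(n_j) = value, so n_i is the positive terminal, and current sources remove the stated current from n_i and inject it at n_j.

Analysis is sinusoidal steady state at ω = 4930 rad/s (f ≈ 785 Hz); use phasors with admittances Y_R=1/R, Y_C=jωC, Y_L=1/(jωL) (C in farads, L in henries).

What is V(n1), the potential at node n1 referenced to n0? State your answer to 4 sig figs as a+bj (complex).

MNA unknowns: 5 node voltages V₁..V_5 plus 2 source currents (V1, V2)
R1: Y=0.4184+0.000j on G[4,5]
R2: Y=0.5556+0.000j on G[3,5]
R3: Y=0.0001372+0.000j on G[0,5]
R4: Y=0.3289+0.000j on G[2,3]
R5: Y=0.001832+0.000j on G[5,3]
R6: Y=0.1093+0.000j on G[2,4]
L1: Y=0.000-0.005148j on G[0,4]
R7: Y=0.4274+0.000j on G[1,0]
R8: Y=0.001613+0.000j on G[3,0]
R9: Y=0.2232+0.000j on G[5,0]
R10: Y=0.0004608+0.000j on G[0,5]
R11: Y=0.7407+0.000j on G[2,5]
C1: Y=0.000+0.02312j on G[1,2]
R12: Y=0.03413+0.000j on G[5,4]
L2: Y=0.000-1.326j on G[3,2]
I1: z[1]−=0.00252, z[0]+=0.00252
V1: row V1−V2=12.6, i_V1 at 1,2
V2: row V4−V2=22.2, i_V2 at 4,2
solve → V1=2.084-0.1145j, V2=-10.52-0.1145j, V3=-9.399+1.923j, V4=11.68-0.1145j, V5=-3.920+0.4736j
aux → i_V1=-0.8932-0.2424j, i_V2=-9.487+0.3263j

2.084-0.1145j V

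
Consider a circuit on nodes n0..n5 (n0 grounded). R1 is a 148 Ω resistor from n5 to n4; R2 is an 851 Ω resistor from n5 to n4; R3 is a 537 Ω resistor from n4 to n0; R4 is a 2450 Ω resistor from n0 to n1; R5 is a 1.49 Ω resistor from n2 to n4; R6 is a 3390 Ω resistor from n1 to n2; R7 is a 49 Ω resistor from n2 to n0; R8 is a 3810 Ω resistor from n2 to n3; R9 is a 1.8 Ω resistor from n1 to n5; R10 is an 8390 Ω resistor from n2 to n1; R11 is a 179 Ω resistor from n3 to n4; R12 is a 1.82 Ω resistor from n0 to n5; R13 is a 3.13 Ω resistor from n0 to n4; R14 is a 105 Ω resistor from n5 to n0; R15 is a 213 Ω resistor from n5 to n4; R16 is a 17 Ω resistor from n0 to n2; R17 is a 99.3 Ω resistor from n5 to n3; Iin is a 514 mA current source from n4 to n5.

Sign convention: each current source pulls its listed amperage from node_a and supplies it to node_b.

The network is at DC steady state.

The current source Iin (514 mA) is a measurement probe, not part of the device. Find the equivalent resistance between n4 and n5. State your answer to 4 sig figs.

R_eq = 4.045 Ω

Apply KCL at each of the 5 non-ground nodes and solve the resulting linear system.
Node n1: branches {R4, R6, R9, R10} → V_1 = 0.8547
Node n2: branches {R5, R6, R7, R8, R10, R16} → V_2 = -1.092
Node n3: branches {R8, R11, R17} → V_3 = 0.09507
Node n4: branches {R1, R2, R3, R5, R11, R13, R15, Iin} → V_4 = -1.222
Node n5: branches {R1, R2, R9, R12, R14, R15, R17, Iin} → V_5 = 0.8568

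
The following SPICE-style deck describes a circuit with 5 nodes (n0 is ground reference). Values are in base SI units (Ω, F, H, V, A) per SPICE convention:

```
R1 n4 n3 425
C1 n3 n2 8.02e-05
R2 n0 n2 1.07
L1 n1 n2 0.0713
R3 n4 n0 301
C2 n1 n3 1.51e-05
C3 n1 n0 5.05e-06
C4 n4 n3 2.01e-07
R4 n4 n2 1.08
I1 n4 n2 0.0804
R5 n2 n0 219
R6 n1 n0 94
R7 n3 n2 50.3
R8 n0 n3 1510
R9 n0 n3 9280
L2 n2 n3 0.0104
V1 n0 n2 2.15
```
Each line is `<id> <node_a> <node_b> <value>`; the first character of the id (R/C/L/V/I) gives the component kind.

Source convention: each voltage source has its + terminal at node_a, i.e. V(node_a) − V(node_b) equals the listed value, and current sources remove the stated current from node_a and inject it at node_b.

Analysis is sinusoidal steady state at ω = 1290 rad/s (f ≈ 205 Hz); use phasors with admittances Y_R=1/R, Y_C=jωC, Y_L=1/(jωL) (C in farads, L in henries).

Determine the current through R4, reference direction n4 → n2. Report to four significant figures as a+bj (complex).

MNA unknowns: 4 node voltages V₁..V_4 plus 1 source current (V1)
R1: Y=0.002353+0.000j on G[4,3]
C1: Y=0.000+0.1035j on G[3,2]
R2: Y=0.9346+0.000j on G[0,2]
L1: Y=0.000-0.01087j on G[1,2]
R3: Y=0.003322+0.000j on G[4,0]
C2: Y=0.000+0.01948j on G[1,3]
C3: Y=0.000+0.006515j on G[1,0]
C4: Y=0.000+0.0002593j on G[4,3]
R4: Y=0.9259+0.000j on G[4,2]
I1: z[4]−=0.0804, z[2]+=0.0804
R5: Y=0.004566+0.000j on G[2,0]
R6: Y=0.01064+0.000j on G[1,0]
R7: Y=0.01988+0.000j on G[3,2]
R8: Y=0.0006623+0.000j on G[0,3]
R9: Y=0.0001078+0.000j on G[0,3]
L2: Y=0.000-0.07454j on G[2,3]
V1: row V0−V2=2.15, i_V1 at 0,2
solve → V1=-0.4636-0.03839j, V2=-2.150+0.000j, V3=-1.581+0.2234j, V4=-2.227+0.0007441j
aux → i_V1=-2.032-0.003254j

-0.07154+0.0006890j A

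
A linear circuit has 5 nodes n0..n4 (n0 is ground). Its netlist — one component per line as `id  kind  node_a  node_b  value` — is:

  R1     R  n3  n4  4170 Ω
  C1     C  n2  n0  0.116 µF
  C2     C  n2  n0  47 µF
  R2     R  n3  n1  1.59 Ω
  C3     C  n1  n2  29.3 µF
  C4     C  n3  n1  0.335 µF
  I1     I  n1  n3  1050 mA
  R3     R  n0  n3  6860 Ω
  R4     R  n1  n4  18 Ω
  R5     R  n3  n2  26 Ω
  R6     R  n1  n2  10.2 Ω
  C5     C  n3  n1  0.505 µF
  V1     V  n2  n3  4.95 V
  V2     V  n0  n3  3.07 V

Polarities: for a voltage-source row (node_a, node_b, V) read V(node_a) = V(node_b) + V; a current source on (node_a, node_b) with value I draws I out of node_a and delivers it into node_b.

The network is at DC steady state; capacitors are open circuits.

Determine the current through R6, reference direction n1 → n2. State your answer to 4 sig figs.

-0.5614 A

MNA unknowns: 4 node voltages V₁..V_4 plus 2 source currents (V1, V2)
R1: Y=0.0002398 on G[3,4]
C1: Y=0.000 on G[2,0]
C2: Y=0.000 on G[2,0]
R2: Y=0.6289 on G[3,1]
C3: Y=0.000 on G[1,2]
C4: Y=0.000 on G[3,1]
I1: z[1]−=1.05, z[3]+=1.05
R3: Y=0.0001458 on G[0,3]
R4: Y=0.05556 on G[1,4]
R5: Y=0.03846 on G[3,2]
R6: Y=0.09804 on G[1,2]
C5: Y=0.000 on G[3,1]
V1: row V2−V3=4.95, i_V1 at 2,3
V2: row V0−V3=3.07, i_V2 at 0,3
solve → V1=-3.847, V2=1.880, V3=-3.070, V4=-3.843
aux → i_V1=-0.7518, i_V2=-0.0004475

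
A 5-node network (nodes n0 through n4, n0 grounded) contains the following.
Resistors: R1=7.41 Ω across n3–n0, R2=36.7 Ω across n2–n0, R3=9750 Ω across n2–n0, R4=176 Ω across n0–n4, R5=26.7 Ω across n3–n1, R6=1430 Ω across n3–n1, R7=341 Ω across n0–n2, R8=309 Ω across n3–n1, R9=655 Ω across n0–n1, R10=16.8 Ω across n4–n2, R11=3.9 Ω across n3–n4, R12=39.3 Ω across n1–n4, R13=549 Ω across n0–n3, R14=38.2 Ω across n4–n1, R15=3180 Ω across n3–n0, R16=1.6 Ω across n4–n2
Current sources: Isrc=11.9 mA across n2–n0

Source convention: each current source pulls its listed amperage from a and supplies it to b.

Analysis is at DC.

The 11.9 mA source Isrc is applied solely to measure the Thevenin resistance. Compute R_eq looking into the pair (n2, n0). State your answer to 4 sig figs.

R_eq = 8.578 Ω

Apply KCL at each of the 4 non-ground nodes and solve the resulting linear system.
Node n1: branches {R5, R6, R8, R9, R12, R14} → V_1 = -0.07486
Node n2: branches {R2, R3, R7, R10, R16, Isrc} → V_2 = -0.1021
Node n3: branches {R1, R5, R6, R8, R11, R13, R15} → V_3 = -0.05972
Node n4: branches {R4, R10, R11, R12, R14, R16} → V_4 = -0.08921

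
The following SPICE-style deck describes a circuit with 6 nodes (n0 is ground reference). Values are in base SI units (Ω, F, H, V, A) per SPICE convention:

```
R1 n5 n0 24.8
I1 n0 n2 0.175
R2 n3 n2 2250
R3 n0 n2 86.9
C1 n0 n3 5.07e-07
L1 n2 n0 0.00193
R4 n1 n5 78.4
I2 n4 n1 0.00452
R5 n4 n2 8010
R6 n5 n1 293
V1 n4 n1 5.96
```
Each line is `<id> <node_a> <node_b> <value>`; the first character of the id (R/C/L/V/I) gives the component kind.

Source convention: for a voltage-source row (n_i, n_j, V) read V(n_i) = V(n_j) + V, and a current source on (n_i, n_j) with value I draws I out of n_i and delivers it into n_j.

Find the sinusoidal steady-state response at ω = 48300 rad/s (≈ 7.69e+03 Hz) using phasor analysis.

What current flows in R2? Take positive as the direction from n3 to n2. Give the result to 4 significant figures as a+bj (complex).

MNA unknowns: 5 node voltages V₁..V_5 plus 1 source current (V1)
R1: Y=0.04032+0.000j on G[5,0]
I1: z[0]−=0.175, z[2]+=0.175
R2: Y=0.0004444+0.000j on G[3,2]
R3: Y=0.01151+0.000j on G[0,2]
C1: Y=0.000+0.02449j on G[0,3]
L1: Y=0.000-0.01073j on G[2,0]
R4: Y=0.01276+0.000j on G[1,5]
I2: z[4]−=0.00452, z[1]+=0.00452
R5: Y=0.0001248+0.000j on G[4,2]
R6: Y=0.003413+0.000j on G[5,1]
V1: row V4−V1=5.96, i_V1 at 4,1
solve → V1=0.02332+0.07733j, V2=8.139+7.225j, V3=0.1338-0.1453j, V4=5.983+0.07733j, V5=0.006675+0.02213j
aux → i_V1=-0.004251+0.0008924j

-0.003558-0.003276j A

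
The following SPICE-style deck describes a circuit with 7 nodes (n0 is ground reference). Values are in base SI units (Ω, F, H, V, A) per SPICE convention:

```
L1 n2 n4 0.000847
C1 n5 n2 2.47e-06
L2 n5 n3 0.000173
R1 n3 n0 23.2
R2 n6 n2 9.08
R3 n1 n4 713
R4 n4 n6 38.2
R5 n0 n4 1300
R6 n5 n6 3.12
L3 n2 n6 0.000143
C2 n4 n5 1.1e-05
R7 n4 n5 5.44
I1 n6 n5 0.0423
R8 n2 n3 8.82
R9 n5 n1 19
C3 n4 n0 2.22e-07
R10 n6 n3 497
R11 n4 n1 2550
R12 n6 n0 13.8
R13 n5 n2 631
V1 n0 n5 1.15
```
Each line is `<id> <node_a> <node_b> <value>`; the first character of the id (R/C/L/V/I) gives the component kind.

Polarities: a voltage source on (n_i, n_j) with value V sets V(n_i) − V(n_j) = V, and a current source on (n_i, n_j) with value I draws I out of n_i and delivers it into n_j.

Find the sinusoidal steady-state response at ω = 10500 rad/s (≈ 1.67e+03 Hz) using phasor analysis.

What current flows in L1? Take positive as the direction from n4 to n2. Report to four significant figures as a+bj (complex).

Element admittances at ω=10500 rad/s:
  Y(L1) = 0.000-0.1124j S between n2,n4
  Y(C1) = 0.000+0.02593j S between n5,n2
  Y(L2) = 0.000-0.5505j S between n5,n3
  Y(R1) = 0.04310+0.000j S between n3,n0
  Y(R2) = 0.1101+0.000j S between n6,n2
  Y(R3) = 0.001403+0.000j S between n1,n4
  Y(R4) = 0.02618+0.000j S between n4,n6
  Y(R5) = 0.0007692+0.000j S between n0,n4
  Y(R6) = 0.3205+0.000j S between n5,n6
  Y(L3) = 0.000-0.6660j S between n2,n6
  Y(C2) = 0.000+0.1155j S between n4,n5
  Y(R7) = 0.1838+0.000j S between n4,n5
  I1: injects 0.0423 A into n5 (from n6)
  Y(R8) = 0.1134+0.000j S between n2,n3
  Y(R9) = 0.05263+0.000j S between n5,n1
  Y(C3) = 0.000+0.002331j S between n4,n0
  Y(R10) = 0.002012+0.000j S between n6,n3
  Y(R11) = 0.0003922+0.000j S between n4,n1
  Y(R12) = 0.07246+0.000j S between n6,n0
  Y(R13) = 0.001585+0.000j S between n5,n2
  V1: constraint V(n0)−V(n5) = 1.15
Assemble and solve the 7×7 MNA system:
  V(n1)=-1.149-0.0005682j  V(n2)=-1.088+0.01807j  V(n3)=-1.126+0.09614j  V(n4)=-1.127-0.01723j  V(n5)=-1.150+0.000j  V(n6)=-1.070+0.02679j
  i(V1)=-0.1269+0.003445j

-0.003970+0.004312j A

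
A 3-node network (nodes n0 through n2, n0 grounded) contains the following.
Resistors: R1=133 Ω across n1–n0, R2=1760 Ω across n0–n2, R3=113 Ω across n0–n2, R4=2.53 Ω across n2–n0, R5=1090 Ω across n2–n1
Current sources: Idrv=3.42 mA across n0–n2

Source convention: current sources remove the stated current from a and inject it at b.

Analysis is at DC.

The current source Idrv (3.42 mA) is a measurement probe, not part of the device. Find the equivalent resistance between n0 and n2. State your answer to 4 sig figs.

R_eq = 2.466 Ω

Apply KCL at each of the 2 non-ground nodes and solve the resulting linear system.
Node n1: branches {R1, R5} → V_1 = 0.0009172
Node n2: branches {R2, R3, R4, R5, Idrv} → V_2 = 0.008434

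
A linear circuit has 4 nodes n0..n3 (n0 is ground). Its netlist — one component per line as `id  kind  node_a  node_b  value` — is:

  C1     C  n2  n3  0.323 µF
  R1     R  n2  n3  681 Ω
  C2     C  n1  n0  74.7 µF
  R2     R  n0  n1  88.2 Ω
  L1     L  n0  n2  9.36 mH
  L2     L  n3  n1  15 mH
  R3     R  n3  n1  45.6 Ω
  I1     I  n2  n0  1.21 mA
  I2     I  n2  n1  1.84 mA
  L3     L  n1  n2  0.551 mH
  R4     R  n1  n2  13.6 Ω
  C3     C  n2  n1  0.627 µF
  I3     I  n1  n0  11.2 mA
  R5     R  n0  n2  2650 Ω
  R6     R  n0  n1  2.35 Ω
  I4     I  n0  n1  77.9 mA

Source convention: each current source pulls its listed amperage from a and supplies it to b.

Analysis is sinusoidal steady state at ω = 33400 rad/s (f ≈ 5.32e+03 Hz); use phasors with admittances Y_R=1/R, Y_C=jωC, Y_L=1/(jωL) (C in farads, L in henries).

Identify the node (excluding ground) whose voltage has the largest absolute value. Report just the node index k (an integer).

Element admittances at ω=33400 rad/s:
  Y(C1) = 0.000+0.01079j S between n2,n3
  Y(R1) = 0.001468+0.000j S between n2,n3
  Y(C2) = 0.000+2.495j S between n1,n0
  Y(R2) = 0.01134+0.000j S between n0,n1
  Y(L1) = 0.000-0.003199j S between n0,n2
  Y(L2) = 0.000-0.001996j S between n3,n1
  Y(R3) = 0.02193+0.000j S between n3,n1
  I1: injects 0.00121 A into n0 (from n2)
  I2: injects 0.00184 A into n1 (from n2)
  Y(L3) = 0.000-0.05434j S between n1,n2
  Y(R4) = 0.07353+0.000j S between n1,n2
  Y(C3) = 0.000+0.02094j S between n2,n1
  I3: injects 0.0112 A into n0 (from n1)
  Y(R5) = 0.0003774+0.000j S between n0,n2
  Y(R6) = 0.4255+0.000j S between n0,n1
  I4: injects 0.0779 A into n1 (from n0)
Assemble and solve the 3×3 MNA system:
  V(n1)=0.004438-0.02552j  V(n2)=-0.02883-0.03724j  V(n3)=0.002048-0.04070j

2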